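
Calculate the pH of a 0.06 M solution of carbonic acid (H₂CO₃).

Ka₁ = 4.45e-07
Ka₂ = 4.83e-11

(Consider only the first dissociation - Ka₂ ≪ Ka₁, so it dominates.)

First dissociation dominates. From Ka₁ = [H⁺][HA⁻]/[H₂A], x² + Ka₁·x − Ka₁·C = 0 with C = 0.06 M and Ka₁ = 4.45e-07. Solving: [H⁺] = (−Ka₁ + √(Ka₁² + 4·Ka₁·C)) / 2 = 1.6318e-04 M. pH = -log(1.6318e-04) = 3.79.

pH = 3.79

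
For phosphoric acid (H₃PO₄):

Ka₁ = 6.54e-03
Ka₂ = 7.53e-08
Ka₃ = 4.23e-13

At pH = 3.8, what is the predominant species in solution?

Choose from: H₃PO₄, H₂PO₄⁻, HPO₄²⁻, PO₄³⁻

pKa₁ = 2.18, pKa₂ = 7.12, pKa₃ = 12.37. For a polyprotic acid the predominant species crosses at each pKa: below pKa_n the protonated form dominates, above it the deprotonated form does. At pH = 3.8, the predominant species is H₂PO₄⁻.

H₂PO₄⁻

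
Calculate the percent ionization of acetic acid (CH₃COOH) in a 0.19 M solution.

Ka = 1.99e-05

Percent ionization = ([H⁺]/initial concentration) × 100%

Using Ka equilibrium: x² + Ka×x - Ka×C = 0. Solving: [H⁺] = 1.9346e-03. Percent = (1.9346e-03/0.19) × 100

Percent ionization = 1.02%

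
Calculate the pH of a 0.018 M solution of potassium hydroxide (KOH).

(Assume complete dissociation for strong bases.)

[OH⁻] = 0.018 M for strong base. pOH = -log[OH⁻] = 1.74, pH = 14 - pOH

pH = 12.26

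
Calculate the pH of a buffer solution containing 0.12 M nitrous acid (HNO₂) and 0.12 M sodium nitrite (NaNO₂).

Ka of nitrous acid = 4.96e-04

pKa = -log(4.96e-04) = 3.30. pH = pKa + log([A⁻]/[HA]) = 3.30 + log(0.12/0.12)

pH = 3.30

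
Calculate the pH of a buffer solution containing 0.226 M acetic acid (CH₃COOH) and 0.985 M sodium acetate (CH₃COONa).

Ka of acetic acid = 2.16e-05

pKa = -log(2.16e-05) = 4.67. pH = pKa + log([A⁻]/[HA]) = 4.67 + log(0.985/0.226)

pH = 5.30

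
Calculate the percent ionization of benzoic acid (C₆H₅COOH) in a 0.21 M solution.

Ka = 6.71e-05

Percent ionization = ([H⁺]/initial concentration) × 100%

Using Ka equilibrium: x² + Ka×x - Ka×C = 0. Solving: [H⁺] = 3.7204e-03. Percent = (3.7204e-03/0.21) × 100

Percent ionization = 1.77%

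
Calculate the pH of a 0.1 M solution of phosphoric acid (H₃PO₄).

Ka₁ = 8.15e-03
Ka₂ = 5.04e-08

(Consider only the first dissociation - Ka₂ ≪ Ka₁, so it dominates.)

First dissociation dominates. From Ka₁ = [H⁺][HA⁻]/[H₂A], x² + Ka₁·x − Ka₁·C = 0 with C = 0.1 M and Ka₁ = 8.15e-03. Solving: [H⁺] = (−Ka₁ + √(Ka₁² + 4·Ka₁·C)) / 2 = 2.4763e-02 M. pH = -log(2.4763e-02) = 1.61.

pH = 1.61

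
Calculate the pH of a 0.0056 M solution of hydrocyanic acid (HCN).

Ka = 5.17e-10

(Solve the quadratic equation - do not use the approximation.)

x² + Ka×x - Ka×C = 0. Using quadratic formula: [H⁺] = 1.7013e-06

pH = 5.77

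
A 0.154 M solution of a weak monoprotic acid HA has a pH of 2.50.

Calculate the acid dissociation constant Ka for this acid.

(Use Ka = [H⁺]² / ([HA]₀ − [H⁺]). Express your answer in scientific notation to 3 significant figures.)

[H⁺] = 10^(−pH) = 10^(−2.50) = 3.162e-03 M. For HA ⇌ H⁺ + A⁻, Ka = [H⁺][A⁻]/[HA] = [H⁺]² / ([HA]₀ − [H⁺]) = (3.162e-03)² / (0.154 − 3.162e-03) = 6.63e-05.

K_a = 6.63e-05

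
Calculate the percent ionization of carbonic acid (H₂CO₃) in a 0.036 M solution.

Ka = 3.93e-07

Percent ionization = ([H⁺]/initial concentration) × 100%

Using Ka equilibrium: x² + Ka×x - Ka×C = 0. Solving: [H⁺] = 1.1875e-04. Percent = (1.1875e-04/0.036) × 100

Percent ionization = 0.33%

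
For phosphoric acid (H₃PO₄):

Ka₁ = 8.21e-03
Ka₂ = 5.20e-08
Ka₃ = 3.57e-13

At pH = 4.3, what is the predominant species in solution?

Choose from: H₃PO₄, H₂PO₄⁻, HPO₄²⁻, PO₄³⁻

pKa₁ = 2.09, pKa₂ = 7.28, pKa₃ = 12.45. For a polyprotic acid the predominant species crosses at each pKa: below pKa_n the protonated form dominates, above it the deprotonated form does. At pH = 4.3, the predominant species is H₂PO₄⁻.

H₂PO₄⁻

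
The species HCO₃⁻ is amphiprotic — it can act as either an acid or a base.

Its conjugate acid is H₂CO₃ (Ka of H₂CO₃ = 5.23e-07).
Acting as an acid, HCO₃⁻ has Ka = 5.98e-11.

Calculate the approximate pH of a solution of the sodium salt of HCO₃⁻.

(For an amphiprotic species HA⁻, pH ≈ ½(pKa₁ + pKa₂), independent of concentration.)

pKa₁ = -log(5.23e-07) = 6.28; pKa₂ = -log(5.98e-11) = 10.22. For an amphiprotic species, pH ≈ ½(pKa₁ + pKa₂) = ½(6.28 + 10.22) = 8.25.

pH = 8.25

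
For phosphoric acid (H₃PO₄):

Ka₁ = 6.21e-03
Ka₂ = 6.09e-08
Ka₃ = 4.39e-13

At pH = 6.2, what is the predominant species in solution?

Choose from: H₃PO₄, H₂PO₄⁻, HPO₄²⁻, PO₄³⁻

pKa₁ = 2.21, pKa₂ = 7.22, pKa₃ = 12.36. For a polyprotic acid the predominant species crosses at each pKa: below pKa_n the protonated form dominates, above it the deprotonated form does. At pH = 6.2, the predominant species is H₂PO₄⁻.

H₂PO₄⁻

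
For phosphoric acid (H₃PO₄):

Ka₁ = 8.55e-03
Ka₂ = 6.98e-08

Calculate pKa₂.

pKa₂ = -log(Ka₂) = -log(6.98e-08) = 7.16.

pK_{a2} = 7.16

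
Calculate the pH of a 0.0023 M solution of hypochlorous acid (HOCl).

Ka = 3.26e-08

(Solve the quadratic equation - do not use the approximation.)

x² + Ka×x - Ka×C = 0. Using quadratic formula: [H⁺] = 8.6428e-06

pH = 5.06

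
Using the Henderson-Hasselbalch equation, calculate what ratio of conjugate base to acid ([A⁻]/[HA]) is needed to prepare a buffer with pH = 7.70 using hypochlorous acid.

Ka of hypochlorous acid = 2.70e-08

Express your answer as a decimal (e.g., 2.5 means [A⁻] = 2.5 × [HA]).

pKa = -log(2.70e-08) = 7.5686. pH = pKa + log([A⁻]/[HA]), so log([A⁻]/[HA]) = pH − pKa = 7.70 − 7.5686 = 0.1314. [A⁻]/[HA] = 10^(0.1314) = 1.35

[A⁻]/[HA] = 1.35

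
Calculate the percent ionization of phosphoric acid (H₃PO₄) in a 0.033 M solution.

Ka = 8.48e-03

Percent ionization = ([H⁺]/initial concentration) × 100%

Using Ka equilibrium: x² + Ka×x - Ka×C = 0. Solving: [H⁺] = 1.3017e-02. Percent = (1.3017e-02/0.033) × 100

Percent ionization = 39.4%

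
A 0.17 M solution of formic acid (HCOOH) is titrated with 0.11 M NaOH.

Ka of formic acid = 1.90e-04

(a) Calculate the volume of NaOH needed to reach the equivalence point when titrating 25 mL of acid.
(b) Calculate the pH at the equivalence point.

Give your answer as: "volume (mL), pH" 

moles acid = 0.17 × 25/1000 = 0.00425 mol; V_base = moles/0.11 × 1000 = 38.6 mL. At equivalence only the conjugate base is present: [A⁻] = 0.00425/0.064 = 6.6786e-02 M. Kb = Kw/Ka = 5.26e-11; [OH⁻] = √(Kb × [A⁻]) = 1.8748e-06; pOH = 5.73; pH = 14 - pOH = 8.27.

V = 38.6 mL, pH = 8.27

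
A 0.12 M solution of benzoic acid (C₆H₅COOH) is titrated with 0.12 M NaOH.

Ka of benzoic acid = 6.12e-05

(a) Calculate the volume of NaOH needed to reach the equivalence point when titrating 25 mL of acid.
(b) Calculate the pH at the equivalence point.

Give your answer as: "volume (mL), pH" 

moles acid = 0.12 × 25/1000 = 0.003 mol; V_base = moles/0.12 × 1000 = 25.0 mL. At equivalence only the conjugate base is present: [A⁻] = 0.003/0.050 = 6.0000e-02 M. Kb = Kw/Ka = 1.63e-10; [OH⁻] = √(Kb × [A⁻]) = 3.1311e-06; pOH = 5.50; pH = 14 - pOH = 8.50.

V = 25.0 mL, pH = 8.50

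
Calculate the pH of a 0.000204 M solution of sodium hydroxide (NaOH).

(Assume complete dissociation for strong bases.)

[OH⁻] = 0.000204 M for strong base. pOH = -log[OH⁻] = 3.69, pH = 14 - pOH

pH = 10.31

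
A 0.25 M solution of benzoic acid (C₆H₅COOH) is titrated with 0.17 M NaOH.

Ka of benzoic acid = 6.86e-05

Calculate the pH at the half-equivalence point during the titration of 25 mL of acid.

At half-equivalence [HA] = [A⁻], so Henderson-Hasselbalch gives pH = pKa = -log(6.86e-05) = 4.16.

pH = pKa = 4.16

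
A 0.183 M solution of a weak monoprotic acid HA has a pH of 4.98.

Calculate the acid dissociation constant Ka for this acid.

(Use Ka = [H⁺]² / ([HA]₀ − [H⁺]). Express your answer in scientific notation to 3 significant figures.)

[H⁺] = 10^(−pH) = 10^(−4.98) = 1.047e-05 M. For HA ⇌ H⁺ + A⁻, Ka = [H⁺][A⁻]/[HA] = [H⁺]² / ([HA]₀ − [H⁺]) = (1.047e-05)² / (0.183 − 1.047e-05) = 5.99e-10.

K_a = 5.99e-10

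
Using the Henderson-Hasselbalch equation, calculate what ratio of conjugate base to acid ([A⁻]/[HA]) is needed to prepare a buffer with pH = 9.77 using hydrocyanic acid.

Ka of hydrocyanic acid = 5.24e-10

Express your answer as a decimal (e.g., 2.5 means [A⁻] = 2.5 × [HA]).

pKa = -log(5.24e-10) = 9.2807. pH = pKa + log([A⁻]/[HA]), so log([A⁻]/[HA]) = pH − pKa = 9.77 − 9.2807 = 0.4893. [A⁻]/[HA] = 10^(0.4893) = 3.09

[A⁻]/[HA] = 3.09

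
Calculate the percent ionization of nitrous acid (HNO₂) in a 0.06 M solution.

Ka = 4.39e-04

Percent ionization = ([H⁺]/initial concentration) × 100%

Using Ka equilibrium: x² + Ka×x - Ka×C = 0. Solving: [H⁺] = 4.9174e-03. Percent = (4.9174e-03/0.06) × 100

Percent ionization = 8.2%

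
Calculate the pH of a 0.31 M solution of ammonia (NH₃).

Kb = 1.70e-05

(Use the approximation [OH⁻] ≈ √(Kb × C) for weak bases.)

[OH⁻] = √(Kb × C) = √(1.70e-05 × 0.31) = 2.2956e-03. pOH = 2.64, pH = 14 - pOH

pH = 11.36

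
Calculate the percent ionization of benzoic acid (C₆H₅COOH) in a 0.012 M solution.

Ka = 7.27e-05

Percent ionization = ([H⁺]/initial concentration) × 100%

Using Ka equilibrium: x² + Ka×x - Ka×C = 0. Solving: [H⁺] = 8.9838e-04. Percent = (8.9838e-04/0.012) × 100

Percent ionization = 7.49%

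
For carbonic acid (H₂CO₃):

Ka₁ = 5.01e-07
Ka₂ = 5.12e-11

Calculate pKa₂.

pKa₂ = -log(Ka₂) = -log(5.12e-11) = 10.29.

pK_{a2} = 10.29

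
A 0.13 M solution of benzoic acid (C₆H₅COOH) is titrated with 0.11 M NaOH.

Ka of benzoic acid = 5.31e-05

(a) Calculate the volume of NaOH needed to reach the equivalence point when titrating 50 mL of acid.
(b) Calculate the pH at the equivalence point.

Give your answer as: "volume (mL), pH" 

moles acid = 0.13 × 50/1000 = 0.0065 mol; V_base = moles/0.11 × 1000 = 59.1 mL. At equivalence only the conjugate base is present: [A⁻] = 0.0065/0.109 = 5.9583e-02 M. Kb = Kw/Ka = 1.88e-10; [OH⁻] = √(Kb × [A⁻]) = 3.3498e-06; pOH = 5.47; pH = 14 - pOH = 8.53.

V = 59.1 mL, pH = 8.53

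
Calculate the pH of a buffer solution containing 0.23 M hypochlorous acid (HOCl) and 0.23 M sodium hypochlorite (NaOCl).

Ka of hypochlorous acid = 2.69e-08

pKa = -log(2.69e-08) = 7.57. pH = pKa + log([A⁻]/[HA]) = 7.57 + log(0.23/0.23)

pH = 7.57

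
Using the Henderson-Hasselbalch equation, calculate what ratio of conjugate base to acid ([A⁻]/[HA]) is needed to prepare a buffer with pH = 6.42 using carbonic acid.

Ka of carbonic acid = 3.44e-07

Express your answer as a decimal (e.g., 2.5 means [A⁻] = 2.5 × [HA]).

pKa = -log(3.44e-07) = 6.4634. pH = pKa + log([A⁻]/[HA]), so log([A⁻]/[HA]) = pH − pKa = 6.42 − 6.4634 = -0.0434. [A⁻]/[HA] = 10^(-0.0434) = 0.905

[A⁻]/[HA] = 0.905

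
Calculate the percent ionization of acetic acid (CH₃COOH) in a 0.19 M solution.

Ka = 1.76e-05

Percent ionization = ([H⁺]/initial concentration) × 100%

Using Ka equilibrium: x² + Ka×x - Ka×C = 0. Solving: [H⁺] = 1.8199e-03. Percent = (1.8199e-03/0.19) × 100

Percent ionization = 0.958%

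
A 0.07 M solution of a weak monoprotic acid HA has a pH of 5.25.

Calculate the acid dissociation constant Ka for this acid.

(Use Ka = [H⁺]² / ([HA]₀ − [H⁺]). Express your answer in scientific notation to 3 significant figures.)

[H⁺] = 10^(−pH) = 10^(−5.25) = 5.623e-06 M. For HA ⇌ H⁺ + A⁻, Ka = [H⁺][A⁻]/[HA] = [H⁺]² / ([HA]₀ − [H⁺]) = (5.623e-06)² / (0.07 − 5.623e-06) = 4.52e-10.

K_a = 4.52e-10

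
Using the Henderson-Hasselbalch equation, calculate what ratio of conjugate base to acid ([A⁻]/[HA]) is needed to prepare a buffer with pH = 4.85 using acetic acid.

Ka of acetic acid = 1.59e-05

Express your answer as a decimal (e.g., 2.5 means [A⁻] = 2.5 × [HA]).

pKa = -log(1.59e-05) = 4.7986. pH = pKa + log([A⁻]/[HA]), so log([A⁻]/[HA]) = pH − pKa = 4.85 − 4.7986 = 0.0514. [A⁻]/[HA] = 10^(0.0514) = 1.13

[A⁻]/[HA] = 1.13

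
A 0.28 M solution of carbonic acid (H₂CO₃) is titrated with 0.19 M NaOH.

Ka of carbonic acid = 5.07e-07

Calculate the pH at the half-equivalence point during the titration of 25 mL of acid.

At half-equivalence [HA] = [A⁻], so Henderson-Hasselbalch gives pH = pKa = -log(5.07e-07) = 6.29.

pH = pKa = 6.29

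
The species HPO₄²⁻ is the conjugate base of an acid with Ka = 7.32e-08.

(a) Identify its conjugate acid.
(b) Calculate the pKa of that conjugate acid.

(a) The conjugate acid is formed by adding one H⁺ to HPO₄²⁻, giving H₂PO₄⁻. (b) pKa = -log(Ka) = -log(7.32e-08) = 7.14.

Conjugate acid: H₂PO₄⁻; pK_a = 7.14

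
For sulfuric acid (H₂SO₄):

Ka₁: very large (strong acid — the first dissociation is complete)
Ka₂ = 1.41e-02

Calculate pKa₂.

pKa₂ = -log(Ka₂) = -log(1.41e-02) = 1.85.

pK_{a2} = 1.85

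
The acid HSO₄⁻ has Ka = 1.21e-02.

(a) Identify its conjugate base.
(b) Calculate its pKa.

(a) The conjugate base is formed by removing one H⁺ from HSO₄⁻, giving SO₄²⁻. (b) pKa = -log(Ka) = -log(1.21e-02) = 1.92.

Conjugate base: SO₄²⁻; pK_a = 1.92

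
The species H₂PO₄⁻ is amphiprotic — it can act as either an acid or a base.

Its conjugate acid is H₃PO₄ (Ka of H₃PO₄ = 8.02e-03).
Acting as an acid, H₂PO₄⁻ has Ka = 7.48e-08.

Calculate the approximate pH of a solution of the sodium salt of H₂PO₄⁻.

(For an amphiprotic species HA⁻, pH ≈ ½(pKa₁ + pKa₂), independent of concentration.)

pKa₁ = -log(8.02e-03) = 2.10; pKa₂ = -log(7.48e-08) = 7.13. For an amphiprotic species, pH ≈ ½(pKa₁ + pKa₂) = ½(2.10 + 7.13) = 4.61.

pH = 4.61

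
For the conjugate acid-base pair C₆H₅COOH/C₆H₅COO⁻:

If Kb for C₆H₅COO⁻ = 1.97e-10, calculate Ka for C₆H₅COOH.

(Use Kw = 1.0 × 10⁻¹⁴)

For a conjugate pair Ka × Kb = Kw, so Ka = Kw/Kb = 1.0 × 10⁻¹⁴ / 1.97e-10 = 5.08e-05.

K_a = 5.08e-05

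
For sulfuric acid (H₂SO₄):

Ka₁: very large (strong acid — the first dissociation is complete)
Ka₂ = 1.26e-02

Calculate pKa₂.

pKa₂ = -log(Ka₂) = -log(1.26e-02) = 1.90.

pK_{a2} = 1.90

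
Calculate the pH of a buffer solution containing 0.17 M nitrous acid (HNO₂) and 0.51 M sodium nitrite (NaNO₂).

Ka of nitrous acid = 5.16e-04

pKa = -log(5.16e-04) = 3.29. pH = pKa + log([A⁻]/[HA]) = 3.29 + log(0.51/0.17)

pH = 3.76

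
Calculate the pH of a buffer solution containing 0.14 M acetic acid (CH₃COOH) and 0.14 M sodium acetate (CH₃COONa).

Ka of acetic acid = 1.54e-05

pKa = -log(1.54e-05) = 4.81. pH = pKa + log([A⁻]/[HA]) = 4.81 + log(0.14/0.14)

pH = 4.81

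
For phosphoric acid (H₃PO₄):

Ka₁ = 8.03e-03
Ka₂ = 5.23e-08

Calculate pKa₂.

pKa₂ = -log(Ka₂) = -log(5.23e-08) = 7.28.

pK_{a2} = 7.28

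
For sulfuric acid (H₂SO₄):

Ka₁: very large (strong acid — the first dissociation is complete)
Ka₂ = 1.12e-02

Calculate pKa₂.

pKa₂ = -log(Ka₂) = -log(1.12e-02) = 1.95.

pK_{a2} = 1.95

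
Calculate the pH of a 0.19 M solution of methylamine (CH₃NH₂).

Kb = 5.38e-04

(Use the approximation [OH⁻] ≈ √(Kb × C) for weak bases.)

[OH⁻] = √(Kb × C) = √(5.38e-04 × 0.19) = 1.0110e-02. pOH = 2.00, pH = 14 - pOH

pH = 12.00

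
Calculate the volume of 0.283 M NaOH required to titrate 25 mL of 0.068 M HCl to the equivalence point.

At equivalence: moles acid = moles base. moles HCl = 0.068 × 25/1000 = 0.0017 mol. V_base = moles / 0.283 × 1000 = 6.0 mL.

V_{base} = 6.0 mL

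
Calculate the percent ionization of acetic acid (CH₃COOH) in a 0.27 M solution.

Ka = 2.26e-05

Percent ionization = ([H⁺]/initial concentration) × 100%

Using Ka equilibrium: x² + Ka×x - Ka×C = 0. Solving: [H⁺] = 2.4589e-03. Percent = (2.4589e-03/0.27) × 100

Percent ionization = 0.911%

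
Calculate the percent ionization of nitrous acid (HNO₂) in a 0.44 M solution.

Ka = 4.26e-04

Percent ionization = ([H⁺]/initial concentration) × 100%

Using Ka equilibrium: x² + Ka×x - Ka×C = 0. Solving: [H⁺] = 1.3480e-02. Percent = (1.3480e-02/0.44) × 100

Percent ionization = 3.06%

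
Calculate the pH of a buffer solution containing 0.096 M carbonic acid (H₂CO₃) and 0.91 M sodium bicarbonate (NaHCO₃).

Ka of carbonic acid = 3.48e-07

pKa = -log(3.48e-07) = 6.46. pH = pKa + log([A⁻]/[HA]) = 6.46 + log(0.91/0.096)

pH = 7.44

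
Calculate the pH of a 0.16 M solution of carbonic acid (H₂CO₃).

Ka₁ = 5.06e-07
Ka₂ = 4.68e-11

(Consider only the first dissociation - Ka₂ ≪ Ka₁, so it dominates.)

First dissociation dominates. From Ka₁ = [H⁺][HA⁻]/[H₂A], x² + Ka₁·x − Ka₁·C = 0 with C = 0.16 M and Ka₁ = 5.06e-07. Solving: [H⁺] = (−Ka₁ + √(Ka₁² + 4·Ka₁·C)) / 2 = 2.8428e-04 M. pH = -log(2.8428e-04) = 3.55.

pH = 3.55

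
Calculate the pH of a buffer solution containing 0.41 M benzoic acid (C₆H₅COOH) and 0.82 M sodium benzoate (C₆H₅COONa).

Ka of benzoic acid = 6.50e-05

pKa = -log(6.50e-05) = 4.19. pH = pKa + log([A⁻]/[HA]) = 4.19 + log(0.82/0.41)

pH = 4.49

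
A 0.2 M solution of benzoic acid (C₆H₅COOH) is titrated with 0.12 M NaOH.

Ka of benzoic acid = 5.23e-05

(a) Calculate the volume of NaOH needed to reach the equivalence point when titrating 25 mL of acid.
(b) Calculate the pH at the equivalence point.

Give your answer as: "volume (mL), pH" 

moles acid = 0.2 × 25/1000 = 0.005 mol; V_base = moles/0.12 × 1000 = 41.7 mL. At equivalence only the conjugate base is present: [A⁻] = 0.005/0.067 = 7.5000e-02 M. Kb = Kw/Ka = 1.91e-10; [OH⁻] = √(Kb × [A⁻]) = 3.7869e-06; pOH = 5.42; pH = 14 - pOH = 8.58.

V = 41.7 mL, pH = 8.58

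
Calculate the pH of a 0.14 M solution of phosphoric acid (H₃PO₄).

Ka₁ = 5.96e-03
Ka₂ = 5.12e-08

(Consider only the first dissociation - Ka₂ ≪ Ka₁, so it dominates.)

First dissociation dominates. From Ka₁ = [H⁺][HA⁻]/[H₂A], x² + Ka₁·x − Ka₁·C = 0 with C = 0.14 M and Ka₁ = 5.96e-03. Solving: [H⁺] = (−Ka₁ + √(Ka₁² + 4·Ka₁·C)) / 2 = 2.6059e-02 M. pH = -log(2.6059e-02) = 1.58.

pH = 1.58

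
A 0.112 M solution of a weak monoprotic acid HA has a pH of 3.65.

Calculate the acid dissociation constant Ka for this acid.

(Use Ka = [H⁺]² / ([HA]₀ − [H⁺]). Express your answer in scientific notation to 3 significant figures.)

[H⁺] = 10^(−pH) = 10^(−3.65) = 2.239e-04 M. For HA ⇌ H⁺ + A⁻, Ka = [H⁺][A⁻]/[HA] = [H⁺]² / ([HA]₀ − [H⁺]) = (2.239e-04)² / (0.112 − 2.239e-04) = 4.48e-07.

K_a = 4.48e-07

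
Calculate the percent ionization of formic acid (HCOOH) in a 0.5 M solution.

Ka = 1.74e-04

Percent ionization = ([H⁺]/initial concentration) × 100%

Using Ka equilibrium: x² + Ka×x - Ka×C = 0. Solving: [H⁺] = 9.2408e-03. Percent = (9.2408e-03/0.5) × 100

Percent ionization = 1.85%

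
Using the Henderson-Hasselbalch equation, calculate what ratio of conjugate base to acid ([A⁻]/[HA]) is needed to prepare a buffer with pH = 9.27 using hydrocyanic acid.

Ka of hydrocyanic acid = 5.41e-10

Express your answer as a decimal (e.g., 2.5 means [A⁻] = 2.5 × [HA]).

pKa = -log(5.41e-10) = 9.2668. pH = pKa + log([A⁻]/[HA]), so log([A⁻]/[HA]) = pH − pKa = 9.27 − 9.2668 = 0.0032. [A⁻]/[HA] = 10^(0.0032) = 1.01

[A⁻]/[HA] = 1.01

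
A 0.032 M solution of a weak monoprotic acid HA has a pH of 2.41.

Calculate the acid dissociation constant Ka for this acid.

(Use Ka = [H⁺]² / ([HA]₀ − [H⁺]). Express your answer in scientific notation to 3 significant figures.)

[H⁺] = 10^(−pH) = 10^(−2.41) = 3.890e-03 M. For HA ⇌ H⁺ + A⁻, Ka = [H⁺][A⁻]/[HA] = [H⁺]² / ([HA]₀ − [H⁺]) = (3.890e-03)² / (0.032 − 3.890e-03) = 5.38e-04.

K_a = 5.38e-04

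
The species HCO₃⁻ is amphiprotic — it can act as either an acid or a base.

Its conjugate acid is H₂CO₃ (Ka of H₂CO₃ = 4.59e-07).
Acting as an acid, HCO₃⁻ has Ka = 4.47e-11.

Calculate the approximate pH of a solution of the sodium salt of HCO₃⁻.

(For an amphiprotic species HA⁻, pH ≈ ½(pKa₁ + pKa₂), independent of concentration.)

pKa₁ = -log(4.59e-07) = 6.34; pKa₂ = -log(4.47e-11) = 10.35. For an amphiprotic species, pH ≈ ½(pKa₁ + pKa₂) = ½(6.34 + 10.35) = 8.34.

pH = 8.34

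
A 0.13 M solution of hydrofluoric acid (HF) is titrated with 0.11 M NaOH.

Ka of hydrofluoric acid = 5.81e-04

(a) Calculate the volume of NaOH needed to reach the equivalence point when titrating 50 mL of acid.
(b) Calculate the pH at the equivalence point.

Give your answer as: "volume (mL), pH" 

moles acid = 0.13 × 50/1000 = 0.0065 mol; V_base = moles/0.11 × 1000 = 59.1 mL. At equivalence only the conjugate base is present: [A⁻] = 0.0065/0.109 = 5.9583e-02 M. Kb = Kw/Ka = 1.72e-11; [OH⁻] = √(Kb × [A⁻]) = 1.0127e-06; pOH = 5.99; pH = 14 - pOH = 8.01.

V = 59.1 mL, pH = 8.01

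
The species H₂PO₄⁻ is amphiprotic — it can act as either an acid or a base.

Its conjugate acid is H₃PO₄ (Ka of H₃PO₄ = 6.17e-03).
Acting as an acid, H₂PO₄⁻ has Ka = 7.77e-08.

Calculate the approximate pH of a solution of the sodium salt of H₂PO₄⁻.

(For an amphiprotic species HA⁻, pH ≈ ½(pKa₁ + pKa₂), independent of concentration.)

pKa₁ = -log(6.17e-03) = 2.21; pKa₂ = -log(7.77e-08) = 7.11. For an amphiprotic species, pH ≈ ½(pKa₁ + pKa₂) = ½(2.21 + 7.11) = 4.66.

pH = 4.66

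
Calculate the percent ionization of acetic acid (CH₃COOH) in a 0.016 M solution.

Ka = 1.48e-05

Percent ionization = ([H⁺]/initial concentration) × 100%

Using Ka equilibrium: x² + Ka×x - Ka×C = 0. Solving: [H⁺] = 4.7928e-04. Percent = (4.7928e-04/0.016) × 100

Percent ionization = 3%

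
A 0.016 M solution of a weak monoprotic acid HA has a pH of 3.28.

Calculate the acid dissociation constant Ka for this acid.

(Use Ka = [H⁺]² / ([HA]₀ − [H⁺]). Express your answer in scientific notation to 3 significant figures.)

[H⁺] = 10^(−pH) = 10^(−3.28) = 5.248e-04 M. For HA ⇌ H⁺ + A⁻, Ka = [H⁺][A⁻]/[HA] = [H⁺]² / ([HA]₀ − [H⁺]) = (5.248e-04)² / (0.016 − 5.248e-04) = 1.78e-05.

K_a = 1.78e-05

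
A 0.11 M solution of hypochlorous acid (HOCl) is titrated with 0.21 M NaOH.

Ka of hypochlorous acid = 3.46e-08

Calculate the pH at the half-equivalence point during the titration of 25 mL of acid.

At half-equivalence [HA] = [A⁻], so Henderson-Hasselbalch gives pH = pKa = -log(3.46e-08) = 7.46.

pH = pKa = 7.46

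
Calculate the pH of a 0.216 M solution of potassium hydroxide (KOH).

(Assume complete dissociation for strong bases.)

[OH⁻] = 0.216 M for strong base. pOH = -log[OH⁻] = 0.67, pH = 14 - pOH

pH = 13.33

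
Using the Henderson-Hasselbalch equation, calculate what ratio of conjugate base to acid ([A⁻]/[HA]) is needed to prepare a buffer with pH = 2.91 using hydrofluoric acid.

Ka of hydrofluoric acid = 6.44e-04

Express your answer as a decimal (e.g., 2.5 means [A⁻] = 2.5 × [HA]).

pKa = -log(6.44e-04) = 3.1911. pH = pKa + log([A⁻]/[HA]), so log([A⁻]/[HA]) = pH − pKa = 2.91 − 3.1911 = -0.2811. [A⁻]/[HA] = 10^(-0.2811) = 0.523

[A⁻]/[HA] = 0.523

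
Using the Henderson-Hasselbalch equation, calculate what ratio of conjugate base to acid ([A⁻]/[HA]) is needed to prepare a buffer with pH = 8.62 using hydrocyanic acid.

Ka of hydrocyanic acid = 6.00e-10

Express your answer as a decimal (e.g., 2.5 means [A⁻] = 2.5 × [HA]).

pKa = -log(6.00e-10) = 9.2218. pH = pKa + log([A⁻]/[HA]), so log([A⁻]/[HA]) = pH − pKa = 8.62 − 9.2218 = -0.6018. [A⁻]/[HA] = 10^(-0.6018) = 0.250

[A⁻]/[HA] = 0.250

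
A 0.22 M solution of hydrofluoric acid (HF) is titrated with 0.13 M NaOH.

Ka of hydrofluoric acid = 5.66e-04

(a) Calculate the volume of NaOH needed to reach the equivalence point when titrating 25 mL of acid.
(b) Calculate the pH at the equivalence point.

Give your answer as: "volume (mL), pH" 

moles acid = 0.22 × 25/1000 = 0.0055 mol; V_base = moles/0.13 × 1000 = 42.3 mL. At equivalence only the conjugate base is present: [A⁻] = 0.0055/0.067 = 8.1714e-02 M. Kb = Kw/Ka = 1.77e-11; [OH⁻] = √(Kb × [A⁻]) = 1.2015e-06; pOH = 5.92; pH = 14 - pOH = 8.08.

V = 42.3 mL, pH = 8.08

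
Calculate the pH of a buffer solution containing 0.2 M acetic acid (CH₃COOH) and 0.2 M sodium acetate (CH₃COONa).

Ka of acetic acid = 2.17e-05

pKa = -log(2.17e-05) = 4.66. pH = pKa + log([A⁻]/[HA]) = 4.66 + log(0.2/0.2)

pH = 4.66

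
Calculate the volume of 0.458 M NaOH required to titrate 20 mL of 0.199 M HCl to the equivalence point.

At equivalence: moles acid = moles base. moles HCl = 0.199 × 20/1000 = 0.00398 mol. V_base = moles / 0.458 × 1000 = 8.7 mL.

V_{base} = 8.7 mL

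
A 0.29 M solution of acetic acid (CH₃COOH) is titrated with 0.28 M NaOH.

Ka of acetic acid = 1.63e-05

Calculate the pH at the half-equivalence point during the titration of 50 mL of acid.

At half-equivalence [HA] = [A⁻], so Henderson-Hasselbalch gives pH = pKa = -log(1.63e-05) = 4.79.

pH = pKa = 4.79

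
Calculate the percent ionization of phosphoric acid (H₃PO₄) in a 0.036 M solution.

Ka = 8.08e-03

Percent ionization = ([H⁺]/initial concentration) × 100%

Using Ka equilibrium: x² + Ka×x - Ka×C = 0. Solving: [H⁺] = 1.3487e-02. Percent = (1.3487e-02/0.036) × 100

Percent ionization = 37.5%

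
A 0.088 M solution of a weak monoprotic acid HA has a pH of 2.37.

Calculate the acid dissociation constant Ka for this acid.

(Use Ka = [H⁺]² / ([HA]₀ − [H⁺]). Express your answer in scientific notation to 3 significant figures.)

[H⁺] = 10^(−pH) = 10^(−2.37) = 4.266e-03 M. For HA ⇌ H⁺ + A⁻, Ka = [H⁺][A⁻]/[HA] = [H⁺]² / ([HA]₀ − [H⁺]) = (4.266e-03)² / (0.088 − 4.266e-03) = 2.17e-04.

K_a = 2.17e-04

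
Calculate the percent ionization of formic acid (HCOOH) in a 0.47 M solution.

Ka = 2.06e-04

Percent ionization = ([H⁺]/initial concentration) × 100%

Using Ka equilibrium: x² + Ka×x - Ka×C = 0. Solving: [H⁺] = 9.7373e-03. Percent = (9.7373e-03/0.47) × 100

Percent ionization = 2.07%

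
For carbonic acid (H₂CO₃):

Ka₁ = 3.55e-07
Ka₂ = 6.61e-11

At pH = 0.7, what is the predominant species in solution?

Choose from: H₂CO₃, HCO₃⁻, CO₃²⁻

pKa₁ = 6.45, pKa₂ = 10.18. For a polyprotic acid the predominant species crosses at each pKa: below pKa_n the protonated form dominates, above it the deprotonated form does. At pH = 0.7, the predominant species is H₂CO₃.

H₂CO₃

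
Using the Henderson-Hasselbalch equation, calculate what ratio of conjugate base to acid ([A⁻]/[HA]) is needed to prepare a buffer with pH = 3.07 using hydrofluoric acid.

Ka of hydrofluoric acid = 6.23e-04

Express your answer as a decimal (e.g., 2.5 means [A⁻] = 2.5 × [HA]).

pKa = -log(6.23e-04) = 3.2055. pH = pKa + log([A⁻]/[HA]), so log([A⁻]/[HA]) = pH − pKa = 3.07 − 3.2055 = -0.1355. [A⁻]/[HA] = 10^(-0.1355) = 0.732

[A⁻]/[HA] = 0.732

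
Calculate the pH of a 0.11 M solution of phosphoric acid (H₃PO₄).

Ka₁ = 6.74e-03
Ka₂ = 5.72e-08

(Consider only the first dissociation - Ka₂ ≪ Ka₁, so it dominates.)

First dissociation dominates. From Ka₁ = [H⁺][HA⁻]/[H₂A], x² + Ka₁·x − Ka₁·C = 0 with C = 0.11 M and Ka₁ = 6.74e-03. Solving: [H⁺] = (−Ka₁ + √(Ka₁² + 4·Ka₁·C)) / 2 = 2.4066e-02 M. pH = -log(2.4066e-02) = 1.62.

pH = 1.62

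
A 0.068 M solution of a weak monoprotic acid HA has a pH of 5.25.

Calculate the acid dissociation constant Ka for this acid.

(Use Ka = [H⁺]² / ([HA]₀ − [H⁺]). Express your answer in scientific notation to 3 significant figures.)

[H⁺] = 10^(−pH) = 10^(−5.25) = 5.623e-06 M. For HA ⇌ H⁺ + A⁻, Ka = [H⁺][A⁻]/[HA] = [H⁺]² / ([HA]₀ − [H⁺]) = (5.623e-06)² / (0.068 − 5.623e-06) = 4.65e-10.

K_a = 4.65e-10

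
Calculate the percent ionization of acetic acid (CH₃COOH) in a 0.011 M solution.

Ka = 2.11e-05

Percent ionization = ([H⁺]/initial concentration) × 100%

Using Ka equilibrium: x² + Ka×x - Ka×C = 0. Solving: [H⁺] = 4.7133e-04. Percent = (4.7133e-04/0.011) × 100

Percent ionization = 4.28%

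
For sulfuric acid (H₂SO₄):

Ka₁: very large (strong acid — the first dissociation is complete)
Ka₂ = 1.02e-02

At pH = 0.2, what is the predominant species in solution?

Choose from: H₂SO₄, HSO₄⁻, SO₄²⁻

The first dissociation is complete, so H₂SO₄ itself is never the predominant species in water; pKa₂ = -log(1.02e-02) = 1.99. For a polyprotic acid the predominant species crosses at each pKa: below pKa_n the protonated form dominates, above it the deprotonated form does. At pH = 0.2, the predominant species is HSO₄⁻.

HSO₄⁻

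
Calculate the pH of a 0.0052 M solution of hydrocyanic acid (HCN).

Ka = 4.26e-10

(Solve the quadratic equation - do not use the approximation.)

x² + Ka×x - Ka×C = 0. Using quadratic formula: [H⁺] = 1.4881e-06

pH = 5.83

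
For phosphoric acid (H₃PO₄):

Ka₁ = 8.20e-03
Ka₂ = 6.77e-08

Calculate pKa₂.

pKa₂ = -log(Ka₂) = -log(6.77e-08) = 7.17.

pK_{a2} = 7.17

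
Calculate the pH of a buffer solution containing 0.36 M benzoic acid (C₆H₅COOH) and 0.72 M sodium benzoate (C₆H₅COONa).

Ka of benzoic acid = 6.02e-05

pKa = -log(6.02e-05) = 4.22. pH = pKa + log([A⁻]/[HA]) = 4.22 + log(0.72/0.36)

pH = 4.52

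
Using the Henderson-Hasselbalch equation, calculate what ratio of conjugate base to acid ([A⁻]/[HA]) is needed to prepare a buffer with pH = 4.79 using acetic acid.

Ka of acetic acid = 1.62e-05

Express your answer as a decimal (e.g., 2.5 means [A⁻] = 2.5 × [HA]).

pKa = -log(1.62e-05) = 4.7905. pH = pKa + log([A⁻]/[HA]), so log([A⁻]/[HA]) = pH − pKa = 4.79 − 4.7905 = -0.0005. [A⁻]/[HA] = 10^(-0.0005) = 0.999

[A⁻]/[HA] = 0.999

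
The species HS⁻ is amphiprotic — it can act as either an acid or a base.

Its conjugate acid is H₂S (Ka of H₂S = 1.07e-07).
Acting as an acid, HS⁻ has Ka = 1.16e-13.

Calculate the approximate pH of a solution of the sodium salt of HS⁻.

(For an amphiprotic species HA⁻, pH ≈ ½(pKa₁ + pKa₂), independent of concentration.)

pKa₁ = -log(1.07e-07) = 6.97; pKa₂ = -log(1.16e-13) = 12.94. For an amphiprotic species, pH ≈ ½(pKa₁ + pKa₂) = ½(6.97 + 12.94) = 9.95.

pH = 9.95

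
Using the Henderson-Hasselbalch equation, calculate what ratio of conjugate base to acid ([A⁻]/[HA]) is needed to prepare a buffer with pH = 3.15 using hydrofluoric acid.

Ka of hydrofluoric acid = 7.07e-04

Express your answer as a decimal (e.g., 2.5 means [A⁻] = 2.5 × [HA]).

pKa = -log(7.07e-04) = 3.1506. pH = pKa + log([A⁻]/[HA]), so log([A⁻]/[HA]) = pH − pKa = 3.15 − 3.1506 = -0.0006. [A⁻]/[HA] = 10^(-0.0006) = 0.999

[A⁻]/[HA] = 0.999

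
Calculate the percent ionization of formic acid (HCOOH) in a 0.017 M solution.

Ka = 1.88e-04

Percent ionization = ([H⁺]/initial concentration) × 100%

Using Ka equilibrium: x² + Ka×x - Ka×C = 0. Solving: [H⁺] = 1.6962e-03. Percent = (1.6962e-03/0.017) × 100

Percent ionization = 9.98%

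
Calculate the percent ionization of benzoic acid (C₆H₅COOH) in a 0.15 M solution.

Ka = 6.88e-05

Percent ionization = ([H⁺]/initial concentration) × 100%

Using Ka equilibrium: x² + Ka×x - Ka×C = 0. Solving: [H⁺] = 3.1783e-03. Percent = (3.1783e-03/0.15) × 100

Percent ionization = 2.12%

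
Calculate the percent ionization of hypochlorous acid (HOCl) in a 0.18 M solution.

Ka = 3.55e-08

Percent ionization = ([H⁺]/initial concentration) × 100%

Using Ka equilibrium: x² + Ka×x - Ka×C = 0. Solving: [H⁺] = 7.9920e-05. Percent = (7.9920e-05/0.18) × 100

Percent ionization = 0.0444%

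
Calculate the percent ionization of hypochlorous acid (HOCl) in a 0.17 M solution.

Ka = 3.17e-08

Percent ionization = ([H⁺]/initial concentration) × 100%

Using Ka equilibrium: x² + Ka×x - Ka×C = 0. Solving: [H⁺] = 7.3394e-05. Percent = (7.3394e-05/0.17) × 100

Percent ionization = 0.0432%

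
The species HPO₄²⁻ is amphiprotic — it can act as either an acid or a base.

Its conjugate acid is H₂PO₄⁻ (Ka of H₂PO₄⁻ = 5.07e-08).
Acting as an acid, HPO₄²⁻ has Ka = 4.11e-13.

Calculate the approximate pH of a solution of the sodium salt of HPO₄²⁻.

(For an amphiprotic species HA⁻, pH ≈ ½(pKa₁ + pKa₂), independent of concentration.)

pKa₁ = -log(5.07e-08) = 7.29; pKa₂ = -log(4.11e-13) = 12.39. For an amphiprotic species, pH ≈ ½(pKa₁ + pKa₂) = ½(7.29 + 12.39) = 9.84.

pH = 9.84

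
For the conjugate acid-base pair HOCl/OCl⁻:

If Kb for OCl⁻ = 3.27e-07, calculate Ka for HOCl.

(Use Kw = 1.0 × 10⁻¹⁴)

For a conjugate pair Ka × Kb = Kw, so Ka = Kw/Kb = 1.0 × 10⁻¹⁴ / 3.27e-07 = 3.06e-08.

K_a = 3.06e-08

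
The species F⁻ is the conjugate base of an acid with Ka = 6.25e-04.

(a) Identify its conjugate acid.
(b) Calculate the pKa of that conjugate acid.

(a) The conjugate acid is formed by adding one H⁺ to F⁻, giving HF. (b) pKa = -log(Ka) = -log(6.25e-04) = 3.20.

Conjugate acid: HF; pK_a = 3.20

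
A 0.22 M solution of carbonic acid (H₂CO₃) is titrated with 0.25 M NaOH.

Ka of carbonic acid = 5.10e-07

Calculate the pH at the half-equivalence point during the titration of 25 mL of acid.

At half-equivalence [HA] = [A⁻], so Henderson-Hasselbalch gives pH = pKa = -log(5.10e-07) = 6.29.

pH = pKa = 6.29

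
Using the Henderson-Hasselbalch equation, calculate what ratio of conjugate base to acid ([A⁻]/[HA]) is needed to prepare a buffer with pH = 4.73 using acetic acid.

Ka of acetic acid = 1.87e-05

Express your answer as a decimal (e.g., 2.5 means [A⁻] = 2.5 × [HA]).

pKa = -log(1.87e-05) = 4.7282. pH = pKa + log([A⁻]/[HA]), so log([A⁻]/[HA]) = pH − pKa = 4.73 − 4.7282 = 0.0018. [A⁻]/[HA] = 10^(0.0018) = 1.00

[A⁻]/[HA] = 1.00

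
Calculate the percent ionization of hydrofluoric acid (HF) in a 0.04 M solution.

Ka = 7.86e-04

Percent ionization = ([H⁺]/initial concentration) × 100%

Using Ka equilibrium: x² + Ka×x - Ka×C = 0. Solving: [H⁺] = 5.2279e-03. Percent = (5.2279e-03/0.04) × 100

Percent ionization = 13.1%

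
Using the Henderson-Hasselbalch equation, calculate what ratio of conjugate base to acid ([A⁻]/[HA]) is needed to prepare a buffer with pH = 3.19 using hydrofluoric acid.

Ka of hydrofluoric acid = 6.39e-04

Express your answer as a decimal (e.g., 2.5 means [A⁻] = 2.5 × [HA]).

pKa = -log(6.39e-04) = 3.1945. pH = pKa + log([A⁻]/[HA]), so log([A⁻]/[HA]) = pH − pKa = 3.19 − 3.1945 = -0.0045. [A⁻]/[HA] = 10^(-0.0045) = 0.990

[A⁻]/[HA] = 0.990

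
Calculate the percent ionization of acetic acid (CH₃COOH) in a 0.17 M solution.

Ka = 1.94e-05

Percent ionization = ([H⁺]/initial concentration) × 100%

Using Ka equilibrium: x² + Ka×x - Ka×C = 0. Solving: [H⁺] = 1.8064e-03. Percent = (1.8064e-03/0.17) × 100

Percent ionization = 1.06%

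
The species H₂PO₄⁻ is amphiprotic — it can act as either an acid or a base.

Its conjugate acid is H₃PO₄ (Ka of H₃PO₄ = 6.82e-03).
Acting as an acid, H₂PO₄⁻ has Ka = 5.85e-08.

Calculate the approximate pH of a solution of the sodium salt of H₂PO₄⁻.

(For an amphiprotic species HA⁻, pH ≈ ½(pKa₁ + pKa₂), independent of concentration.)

pKa₁ = -log(6.82e-03) = 2.17; pKa₂ = -log(5.85e-08) = 7.23. For an amphiprotic species, pH ≈ ½(pKa₁ + pKa₂) = ½(2.17 + 7.23) = 4.70.

pH = 4.70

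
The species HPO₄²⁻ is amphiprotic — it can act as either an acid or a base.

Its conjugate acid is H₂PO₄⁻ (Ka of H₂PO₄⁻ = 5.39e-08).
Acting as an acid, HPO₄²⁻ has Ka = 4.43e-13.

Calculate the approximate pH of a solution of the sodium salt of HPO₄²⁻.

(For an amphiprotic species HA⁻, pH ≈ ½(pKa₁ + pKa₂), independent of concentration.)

pKa₁ = -log(5.39e-08) = 7.27; pKa₂ = -log(4.43e-13) = 12.35. For an amphiprotic species, pH ≈ ½(pKa₁ + pKa₂) = ½(7.27 + 12.35) = 9.81.

pH = 9.81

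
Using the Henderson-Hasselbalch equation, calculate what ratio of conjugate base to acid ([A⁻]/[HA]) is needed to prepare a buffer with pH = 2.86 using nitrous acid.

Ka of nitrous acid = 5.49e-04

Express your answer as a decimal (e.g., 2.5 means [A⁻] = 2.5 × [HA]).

pKa = -log(5.49e-04) = 3.2604. pH = pKa + log([A⁻]/[HA]), so log([A⁻]/[HA]) = pH − pKa = 2.86 − 3.2604 = -0.4004. [A⁻]/[HA] = 10^(-0.4004) = 0.398

[A⁻]/[HA] = 0.398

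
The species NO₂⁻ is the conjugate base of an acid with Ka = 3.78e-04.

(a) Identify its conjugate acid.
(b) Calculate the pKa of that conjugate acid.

(a) The conjugate acid is formed by adding one H⁺ to NO₂⁻, giving HNO₂. (b) pKa = -log(Ka) = -log(3.78e-04) = 3.42.

Conjugate acid: HNO₂; pK_a = 3.42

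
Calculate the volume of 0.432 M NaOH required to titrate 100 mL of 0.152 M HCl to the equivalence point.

At equivalence: moles acid = moles base. moles HCl = 0.152 × 100/1000 = 0.0152 mol. V_base = moles / 0.432 × 1000 = 35.2 mL.

V_{base} = 35.2 mL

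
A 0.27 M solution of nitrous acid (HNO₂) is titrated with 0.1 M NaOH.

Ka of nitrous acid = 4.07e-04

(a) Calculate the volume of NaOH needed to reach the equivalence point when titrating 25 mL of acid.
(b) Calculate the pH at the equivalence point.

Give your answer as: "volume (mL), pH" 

moles acid = 0.27 × 25/1000 = 0.00675 mol; V_base = moles/0.1 × 1000 = 67.5 mL. At equivalence only the conjugate base is present: [A⁻] = 0.00675/0.092 = 7.2973e-02 M. Kb = Kw/Ka = 2.46e-11; [OH⁻] = √(Kb × [A⁻]) = 1.3390e-06; pOH = 5.87; pH = 14 - pOH = 8.13.

V = 67.5 mL, pH = 8.13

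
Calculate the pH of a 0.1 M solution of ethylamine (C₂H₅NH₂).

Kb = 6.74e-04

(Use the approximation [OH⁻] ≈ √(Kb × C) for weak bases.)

[OH⁻] = √(Kb × C) = √(6.74e-04 × 0.1) = 8.2098e-03. pOH = 2.09, pH = 14 - pOH

pH = 11.91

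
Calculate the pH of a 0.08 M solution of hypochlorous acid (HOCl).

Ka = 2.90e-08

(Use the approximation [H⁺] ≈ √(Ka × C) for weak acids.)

[H⁺] = √(Ka × C) = √(2.90e-08 × 0.08) = 4.8166e-05. pH = -log(4.8166e-05)

pH = 4.32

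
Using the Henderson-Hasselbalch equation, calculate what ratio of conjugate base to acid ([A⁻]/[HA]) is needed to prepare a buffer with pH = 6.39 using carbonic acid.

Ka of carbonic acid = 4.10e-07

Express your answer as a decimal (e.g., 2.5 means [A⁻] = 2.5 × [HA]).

pKa = -log(4.10e-07) = 6.3872. pH = pKa + log([A⁻]/[HA]), so log([A⁻]/[HA]) = pH − pKa = 6.39 − 6.3872 = 0.0028. [A⁻]/[HA] = 10^(0.0028) = 1.01

[A⁻]/[HA] = 1.01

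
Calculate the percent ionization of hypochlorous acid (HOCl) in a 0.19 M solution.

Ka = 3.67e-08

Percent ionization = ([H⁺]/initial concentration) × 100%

Using Ka equilibrium: x² + Ka×x - Ka×C = 0. Solving: [H⁺] = 8.3486e-05. Percent = (8.3486e-05/0.19) × 100

Percent ionization = 0.0439%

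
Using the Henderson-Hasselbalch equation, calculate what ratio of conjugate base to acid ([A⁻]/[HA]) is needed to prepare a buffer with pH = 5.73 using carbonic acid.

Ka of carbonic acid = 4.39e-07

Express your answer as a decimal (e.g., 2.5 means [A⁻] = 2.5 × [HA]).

pKa = -log(4.39e-07) = 6.3575. pH = pKa + log([A⁻]/[HA]), so log([A⁻]/[HA]) = pH − pKa = 5.73 − 6.3575 = -0.6275. [A⁻]/[HA] = 10^(-0.6275) = 0.236

[A⁻]/[HA] = 0.236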